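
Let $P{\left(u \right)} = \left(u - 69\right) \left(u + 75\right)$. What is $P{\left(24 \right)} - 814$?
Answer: $-5269$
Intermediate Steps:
$P{\left(u \right)} = \left(-69 + u\right) \left(75 + u\right)$
$P{\left(24 \right)} - 814 = \left(-5175 + 24^{2} + 6 \cdot 24\right) - 814 = \left(-5175 + 576 + 144\right) - 814 = -4455 - 814 = -5269$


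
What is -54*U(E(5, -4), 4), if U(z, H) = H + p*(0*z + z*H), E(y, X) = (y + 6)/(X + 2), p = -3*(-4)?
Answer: 14040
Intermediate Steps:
p = 12
E(y, X) = (6 + y)/(2 + X)
U(z, H) = H + 12*H*z (U(z, H) = H + 12*(0*z + z*H) = H + 12*(0 + H*z) = H + 12*(H*z) = H + 12*H*z)
-54*U(E(5, -4), 4) = -216*(1 + 12*((6 + 5)/(2 - 4))) = -216*(1 + 12*(11/(-2))) = -216*(1 + 12*(-1/2*11)) = -216*(1 + 12*(-11/2)) = -216*(1 - 66) = -216*(-65) = -54*(-260) = 14040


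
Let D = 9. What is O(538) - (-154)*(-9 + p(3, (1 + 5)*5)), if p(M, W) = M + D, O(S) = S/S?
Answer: 463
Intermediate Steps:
O(S) = 1
p(M, W) = 9 + M (p(M, W) = M + 9 = 9 + M)
O(538) - (-154)*(-9 + p(3, (1 + 5)*5)) = 1 - (-154)*(-9 + (9 + 3)) = 1 - (-154)*(-9 + 12) = 1 - (-154)*3 = 1 - 1*(-462) = 1 + 462 = 463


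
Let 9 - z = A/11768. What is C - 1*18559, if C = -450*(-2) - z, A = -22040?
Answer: -25992383/1471 ≈ -17670.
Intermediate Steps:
z = 15994/1471 (z = 9 - (-22040)/11768 = 9 - 1*(-2755/1471) = 9 + 2755/1471 = 15994/1471 ≈ 10.873)
C = 1307906/1471 (C = -450*(-2) - 1*15994/1471 = 900 - 15994/1471 = 1307906/1471 ≈ 889.13)
C - 1*18559 = 1307906/1471 - 1*18559 = 1307906/1471 - 18559 = -25992383/1471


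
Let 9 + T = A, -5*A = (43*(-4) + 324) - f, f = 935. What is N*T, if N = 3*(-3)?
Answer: -6642/5 ≈ -1328.4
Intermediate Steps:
N = -9
A = 783/5 (A = -((43*(-4) + 324) - 1*935)/5 = -((-172 + 324) - 935)/5 = -(152 - 935)/5 = -1/5*(-783) = 783/5 ≈ 156.60)
T = 738/5 (T = -9 + 783/5 = 738/5 ≈ 147.60)
N*T = -9*738/5 = -6642/5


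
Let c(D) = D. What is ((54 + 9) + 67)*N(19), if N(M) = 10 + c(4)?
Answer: 1820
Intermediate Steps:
N(M) = 14 (N(M) = 10 + 4 = 14)
((54 + 9) + 67)*N(19) = ((54 + 9) + 67)*14 = (63 + 67)*14 = 130*14 = 1820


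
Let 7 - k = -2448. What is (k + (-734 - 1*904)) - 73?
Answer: 744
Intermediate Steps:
k = 2455 (k = 7 - 1*(-2448) = 7 + 2448 = 2455)
(k + (-734 - 1*904)) - 73 = (2455 + (-734 - 1*904)) - 73 = (2455 + (-734 - 904)) - 73 = (2455 - 1638) - 73 = 817 - 73 = 744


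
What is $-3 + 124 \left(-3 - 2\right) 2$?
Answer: $-1243$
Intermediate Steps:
$-3 + 124 \left(-3 - 2\right) 2 = -3 + 124 \left(\left(-5\right) 2\right) = -3 + 124 \left(-10\right) = -3 - 1240 = -1243$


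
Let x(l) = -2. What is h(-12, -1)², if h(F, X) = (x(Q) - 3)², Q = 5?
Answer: 625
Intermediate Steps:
h(F, X) = 25 (h(F, X) = (-2 - 3)² = (-5)² = 25)
h(-12, -1)² = 25² = 625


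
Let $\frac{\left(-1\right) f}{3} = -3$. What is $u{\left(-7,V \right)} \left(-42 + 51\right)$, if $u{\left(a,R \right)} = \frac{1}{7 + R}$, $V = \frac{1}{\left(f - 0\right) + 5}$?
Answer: $\frac{14}{11} \approx 1.2727$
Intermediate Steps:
$f = 9$ ($f = \left(-3\right) \left(-3\right) = 9$)
$V = \frac{1}{14}$ ($V = \frac{1}{\left(9 - 0\right) + 5} = \frac{1}{\left(9 + 0\right) + 5} = \frac{1}{9 + 5} = \frac{1}{14} \approx 0.071429$)
$u{\left(-7,V \right)} \left(-42 + 51\right) = \frac{-42 + 51}{7 + \frac{1}{14}} = \frac{1}{\frac{99}{14}} \cdot 9 = \frac{14}{99} \cdot 9 = \frac{14}{11}$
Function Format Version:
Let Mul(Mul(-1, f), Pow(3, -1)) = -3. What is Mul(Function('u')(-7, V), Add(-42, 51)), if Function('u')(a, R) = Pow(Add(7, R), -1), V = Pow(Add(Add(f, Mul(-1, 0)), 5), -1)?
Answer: Rational(14, 11) ≈ 1.2727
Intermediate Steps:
f = 9 (f = Mul(-3, -3) = 9)
V = Rational(1, 14) (V = Pow(Add(Add(9, Mul(-1, 0)), 5), -1) = Pow(Add(Add(9, 0), 5), -1) = Pow(Add(9, 5), -1) = Pow(14, -1) = Rational(1, 14) ≈ 0.071429)
Mul(Function('u')(-7, V), Add(-42, 51)) = Mul(Pow(Add(7, Rational(1, 14)), -1), Add(-42, 51)) = Mul(Pow(Rational(99, 14), -1), 9) = Mul(Rational(14, 99), 9) = Rational(14, 11)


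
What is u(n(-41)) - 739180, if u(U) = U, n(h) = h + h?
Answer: -739262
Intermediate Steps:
n(h) = 2*h
u(n(-41)) - 739180 = 2*(-41) - 739180 = -82 - 739180 = -739262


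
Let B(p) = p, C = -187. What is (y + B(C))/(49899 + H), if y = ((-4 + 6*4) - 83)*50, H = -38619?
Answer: -71/240 ≈ -0.29583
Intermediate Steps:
y = -3150 (y = ((-4 + 24) - 83)*50 = (20 - 83)*50 = -63*50 = -3150)
(y + B(C))/(49899 + H) = (-3150 - 187)/(49899 - 38619) = -3337/11280 = -3337*1/11280 = -71/240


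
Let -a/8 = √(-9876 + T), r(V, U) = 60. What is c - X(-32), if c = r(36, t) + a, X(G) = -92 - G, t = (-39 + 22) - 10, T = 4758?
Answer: 120 - 8*I*√5118 ≈ 120.0 - 572.32*I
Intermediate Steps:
t = -27 (t = -17 - 10 = -27)
a = -8*I*√5118 (a = -8*√(-9876 + 4758) = -8*I*√5118 ≈ -572.32*I)
c = 60 - 8*I*√5118 ≈ 60.0 - 572.32*I
c - X(-32) = (60 - 8*I*√5118) - (-92 - 1*(-32)) = (60 - 8*I*√5118) - (-92 + 32) = (60 - 8*I*√5118) - 1*(-60) = (60 - 8*I*√5118) + 60 = 120 - 8*I*√5118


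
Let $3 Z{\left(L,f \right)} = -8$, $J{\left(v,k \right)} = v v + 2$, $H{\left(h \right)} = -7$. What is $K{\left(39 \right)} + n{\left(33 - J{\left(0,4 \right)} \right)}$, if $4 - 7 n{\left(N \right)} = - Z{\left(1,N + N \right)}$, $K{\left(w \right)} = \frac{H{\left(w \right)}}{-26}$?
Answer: $\frac{251}{546} \approx 0.45971$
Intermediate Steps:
$J{\left(v,k \right)} = 2 + v^{2}$ ($J{\left(v,k \right)} = v^{2} + 2 = 2 + v^{2}$)
$Z{\left(L,f \right)} = - \frac{8}{3}$ ($Z{\left(L,f \right)} = \frac{1}{3} \left(-8\right) = - \frac{8}{3}$)
$K{\left(w \right)} = \frac{7}{26}$ ($K{\left(w \right)} = - \frac{7}{-26} = \left(-7\right) \left(- \frac{1}{26}\right) = \frac{7}{26}$)
$n{\left(N \right)} = \frac{4}{21}$ ($n{\left(N \right)} = \frac{4}{7} - \frac{\left(-1\right) \left(- \frac{8}{3}\right)}{7} = \frac{4}{7} - \frac{8}{21} = \frac{4}{21}$)
$K{\left(39 \right)} + n{\left(33 - J{\left(0,4 \right)} \right)} = \frac{7}{26} + \frac{4}{21} = \frac{251}{546}$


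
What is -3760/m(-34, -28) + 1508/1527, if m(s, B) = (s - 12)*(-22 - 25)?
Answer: -26396/35121 ≈ -0.75157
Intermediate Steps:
m(s, B) = 564 - 47*s (m(s, B) = (-12 + s)*(-47) = 564 - 47*s)
-3760/m(-34, -28) + 1508/1527 = -3760/(564 - 47*(-34)) + 1508/1527 = -3760/(564 + 1598) + 1508*(1/1527) = -3760/2162 + 1508/1527 = -3760*1/2162 + 1508/1527 = -40/23 + 1508/1527 = -26396/35121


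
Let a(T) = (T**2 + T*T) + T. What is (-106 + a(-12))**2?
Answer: 28900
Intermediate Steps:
a(T) = T + 2*T**2 (a(T) = (T**2 + T**2) + T = 2*T**2 + T = T + 2*T**2)
(-106 + a(-12))**2 = (-106 - 12*(1 + 2*(-12)))**2 = (-106 - 12*(1 - 24))**2 = (-106 - 12*(-23))**2 = (-106 + 276)**2 = 170**2 = 28900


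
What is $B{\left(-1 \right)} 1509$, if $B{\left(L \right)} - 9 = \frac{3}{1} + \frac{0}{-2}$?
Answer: $18108$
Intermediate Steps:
$B{\left(L \right)} = 12$ ($B{\left(L \right)} = 9 + \left(\frac{3}{1} + \frac{0}{-2}\right) = 9 + \left(3 \cdot 1 + 0 \left(- \frac{1}{2}\right)\right) = 9 + \left(3 + 0\right) = 9 + 3 = 12$)
$B{\left(-1 \right)} 1509 = 12 \cdot 1509 = 18108$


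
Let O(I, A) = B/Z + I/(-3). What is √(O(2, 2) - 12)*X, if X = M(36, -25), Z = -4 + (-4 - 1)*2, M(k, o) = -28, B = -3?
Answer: -2*I*√21966/3 ≈ -98.806*I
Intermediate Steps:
Z = -14 (Z = -4 - 5*2 = -4 - 10 = -14)
X = -28
O(I, A) = 3/14 - I/3 (O(I, A) = -3/(-14) + I/(-3) = -3*(-1/14) + I*(-⅓) = 3/14 - I/3)
√(O(2, 2) - 12)*X = √((3/14 - ⅓*2) - 12)*(-28) = √((3/14 - ⅔) - 12)*(-28) = √(-19/42 - 12)*(-28) = √(-523/42)*(-28) = (I*√21966/42)*(-28) = -2*I*√21966/3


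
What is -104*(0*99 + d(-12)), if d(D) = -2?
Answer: 208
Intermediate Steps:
-104*(0*99 + d(-12)) = -104*(0*99 - 2) = -104*(0 - 2) = -104*(-2) = 208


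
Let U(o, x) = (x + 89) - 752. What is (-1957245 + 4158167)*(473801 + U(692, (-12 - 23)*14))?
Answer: 1040261381456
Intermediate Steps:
U(o, x) = -663 + x (U(o, x) = (89 + x) - 752 = -663 + x)
(-1957245 + 4158167)*(473801 + U(692, (-12 - 23)*14)) = (-1957245 + 4158167)*(473801 + (-663 + (-12 - 23)*14)) = 2200922*(473801 + (-663 - 35*14)) = 2200922*(473801 + (-663 - 490)) = 2200922*(473801 - 1153) = 2200922*472648 = 1040261381456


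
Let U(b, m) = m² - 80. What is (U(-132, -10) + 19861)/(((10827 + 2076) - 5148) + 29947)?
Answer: 19881/37702 ≈ 0.52732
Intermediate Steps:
U(b, m) = -80 + m²
(U(-132, -10) + 19861)/(((10827 + 2076) - 5148) + 29947) = ((-80 + (-10)²) + 19861)/(((10827 + 2076) - 5148) + 29947) = ((-80 + 100) + 19861)/((12903 - 5148) + 29947) = (20 + 19861)/(7755 + 29947) = 19881/37702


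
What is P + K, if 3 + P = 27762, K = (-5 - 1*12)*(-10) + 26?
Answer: 27955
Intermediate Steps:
K = 196 (K = (-5 - 12)*(-10) + 26 = -17*(-10) + 26 = 170 + 26 = 196)
P = 27759 (P = -3 + 27762 = 27759)
P + K = 27759 + 196 = 27955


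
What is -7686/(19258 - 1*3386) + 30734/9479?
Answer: 207477227/75225344 ≈ 2.7581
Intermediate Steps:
-7686/(19258 - 1*3386) + 30734/9479 = -7686/(19258 - 3386) + 30734*(1/9479) = -7686/15872 + 30734/9479 = -7686*1/15872 + 30734/9479 = -3843/7936 + 30734/9479 = 207477227/75225344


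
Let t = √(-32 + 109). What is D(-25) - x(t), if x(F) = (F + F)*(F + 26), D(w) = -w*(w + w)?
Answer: -1404 - 52*√77 ≈ -1860.3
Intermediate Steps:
D(w) = -2*w² (D(w) = -w*2*w = -2*w²)
t = √77 ≈ 8.7750
x(F) = 2*F*(26 + F) (x(F) = (2*F)*(26 + F) = 2*F*(26 + F))
D(-25) - x(t) = -2*(-25)² - 2*√77*(26 + √77) = -2*625 - 2*√77*(26 + √77) = -1250 - 2*√77*(26 + √77)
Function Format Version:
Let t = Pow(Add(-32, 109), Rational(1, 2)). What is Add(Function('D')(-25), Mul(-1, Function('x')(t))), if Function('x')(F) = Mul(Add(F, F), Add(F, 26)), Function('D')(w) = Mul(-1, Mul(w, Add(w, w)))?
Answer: Add(-1404, Mul(-52, Pow(77, Rational(1, 2)))) ≈ -1860.3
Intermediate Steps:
Function('D')(w) = Mul(-2, Pow(w, 2)) (Function('D')(w) = Mul(-1, Mul(w, Mul(2, w))) = Mul(-1, Mul(2, Pow(w, 2))) = Mul(-2, Pow(w, 2)))
t = Pow(77, Rational(1, 2)) ≈ 8.7750
Function('x')(F) = Mul(2, F, Add(26, F)) (Function('x')(F) = Mul(Mul(2, F), Add(26, F)) = Mul(2, F, Add(26, F)))
Add(Function('D')(-25), Mul(-1, Function('x')(t))) = Add(Mul(-2, Pow(-25, 2)), Mul(-1, Mul(2, Pow(77, Rational(1, 2)), Add(26, Pow(77, Rational(1, 2)))))) = Add(Mul(-2, 625), Mul(-2, Pow(77, Rational(1, 2)), Add(26, Pow(77, Rational(1, 2))))) = Add(-1250, Mul(-2, Pow(77, Rational(1, 2)), Add(26, Pow(77, Rational(1, 2)))))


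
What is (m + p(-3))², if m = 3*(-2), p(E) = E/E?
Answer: 25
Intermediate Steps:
p(E) = 1
m = -6
(m + p(-3))² = (-6 + 1)² = (-5)² = 25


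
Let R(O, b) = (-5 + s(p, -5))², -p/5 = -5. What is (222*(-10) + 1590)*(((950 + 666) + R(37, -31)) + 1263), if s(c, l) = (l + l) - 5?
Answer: -2065770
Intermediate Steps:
p = 25 (p = -5*(-5) = 25)
s(c, l) = -5 + 2*l (s(c, l) = 2*l - 5 = -5 + 2*l)
R(O, b) = 400 (R(O, b) = (-5 + (-5 + 2*(-5)))² = (-5 + (-5 - 10))² = (-5 - 15)² = (-20)² = 400)
(222*(-10) + 1590)*(((950 + 666) + R(37, -31)) + 1263) = (222*(-10) + 1590)*(((950 + 666) + 400) + 1263) = (-2220 + 1590)*((1616 + 400) + 1263) = -630*(2016 + 1263) = -630*3279 = -2065770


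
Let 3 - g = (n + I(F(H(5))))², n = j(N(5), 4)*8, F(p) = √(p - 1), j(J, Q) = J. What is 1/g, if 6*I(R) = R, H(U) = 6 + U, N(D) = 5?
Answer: -517518/826044001 + 4320*√10/826044001 ≈ -0.00060996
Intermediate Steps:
F(p) = √(-1 + p)
I(R) = R/6
n = 40 (n = 5*8 = 40)
g = 3 - (40 + √10/6)² (g = 3 - (40 + √(-1 + (6 + 5))/6)² = 3 - (40 + √(-1 + 11)/6)² = 3 - (40 + √10/6)² ≈ -1639.4)
1/g = 1/(3 - (240 + √10)²/36)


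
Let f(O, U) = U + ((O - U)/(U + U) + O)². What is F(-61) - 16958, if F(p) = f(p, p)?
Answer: -13298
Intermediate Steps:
f(O, U) = U + (O + (O - U)/(2*U))² (f(O, U) = U + ((O - U)/((2*U)) + O)² = U + ((O - U)*(1/(2*U)) + O)² = U + ((O - U)/(2*U) + O)² = U + (O + (O - U)/(2*U))²)
F(p) = p + p² (F(p) = p + (p - p + 2*p*p)²/(4*p²) = p + (p - p + 2*p²)²/(4*p²) = p + (2*p²)²/(4*p²) = p + (4*p⁴)/(4*p²) = p + p²)
F(-61) - 16958 = -61*(1 - 61) - 16958 = -61*(-60) - 16958 = 3660 - 16958 = -13298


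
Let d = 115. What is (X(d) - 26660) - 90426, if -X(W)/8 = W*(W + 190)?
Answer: -397686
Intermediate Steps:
X(W) = -8*W*(190 + W) (X(W) = -8*W*(W + 190) = -8*W*(190 + W))
(X(d) - 26660) - 90426 = (-8*115*(190 + 115) - 26660) - 90426 = (-8*115*305 - 26660) - 90426 = (-280600 - 26660) - 90426 = -307260 - 90426 = -397686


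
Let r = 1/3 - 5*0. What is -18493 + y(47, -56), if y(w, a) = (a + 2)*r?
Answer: -18511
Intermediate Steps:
r = ⅓ (r = ⅓ + 0 = ⅓ ≈ 0.33333)
y(w, a) = ⅔ + a/3 (y(w, a) = (a + 2)*(⅓) = (2 + a)*(⅓) = ⅔ + a/3)
-18493 + y(47, -56) = -18493 + (⅔ + (⅓)*(-56)) = -18493 + (⅔ - 56/3) = -18493 - 18 = -18511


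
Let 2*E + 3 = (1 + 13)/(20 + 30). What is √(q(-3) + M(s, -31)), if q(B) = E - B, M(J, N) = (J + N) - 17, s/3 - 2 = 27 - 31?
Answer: I*√1309/5 ≈ 7.236*I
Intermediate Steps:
s = -6 (s = 6 + 3*(27 - 31) = 6 + 3*(-4) = 6 - 12 = -6)
M(J, N) = -17 + J + N
E = -34/25 (E = -3/2 + ((1 + 13)/(20 + 30))/2 = -3/2 + (14/50)/2 = -3/2 + (14*(1/50))/2 = -3/2 + (½)*(7/25) = -3/2 + 7/50 = -34/25 ≈ -1.3600)
q(B) = -34/25 - B
√(q(-3) + M(s, -31)) = √((-34/25 - 1*(-3)) + (-17 - 6 - 31)) = √((-34/25 + 3) - 54) = √(41/25 - 54) = √(-1309/25) = I*√1309/5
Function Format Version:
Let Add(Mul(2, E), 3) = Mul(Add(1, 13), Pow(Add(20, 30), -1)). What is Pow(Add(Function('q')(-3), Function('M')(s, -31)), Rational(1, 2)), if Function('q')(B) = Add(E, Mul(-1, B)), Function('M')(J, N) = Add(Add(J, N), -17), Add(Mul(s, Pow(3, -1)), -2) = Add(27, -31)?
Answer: Mul(Rational(1, 5), I, Pow(1309, Rational(1, 2))) ≈ Mul(7.2360, I)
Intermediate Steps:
s = -6 (s = Add(6, Mul(3, Add(27, -31))) = Add(6, Mul(3, -4)) = Add(6, -12) = -6)
Function('M')(J, N) = Add(-17, J, N)
E = Rational(-34, 25) (E = Add(Rational(-3, 2), Mul(Rational(1, 2), Mul(Add(1, 13), Pow(Add(20, 30), -1)))) = Add(Rational(-3, 2), Mul(Rational(1, 2), Mul(14, Pow(50, -1)))) = Add(Rational(-3, 2), Mul(Rational(1, 2), Mul(14, Rational(1, 50)))) = Add(Rational(-3, 2), Mul(Rational(1, 2), Rational(7, 25))) = Add(Rational(-3, 2), Rational(7, 50)) = Rational(-34, 25) ≈ -1.3600)
Function('q')(B) = Add(Rational(-34, 25), Mul(-1, B))
Pow(Add(Function('q')(-3), Function('M')(s, -31)), Rational(1, 2)) = Pow(Add(Add(Rational(-34, 25), Mul(-1, -3)), Add(-17, -6, -31)), Rational(1, 2)) = Pow(Add(Add(Rational(-34, 25), 3), -54), Rational(1, 2)) = Pow(Add(Rational(41, 25), -54), Rational(1, 2)) = Pow(Rational(-1309, 25), Rational(1, 2)) = Mul(Rational(1, 5), I, Pow(1309, Rational(1, 2)))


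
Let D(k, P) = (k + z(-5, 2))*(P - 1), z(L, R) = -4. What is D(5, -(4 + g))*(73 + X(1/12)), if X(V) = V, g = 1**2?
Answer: -877/2 ≈ -438.50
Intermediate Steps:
g = 1
D(k, P) = (-1 + P)*(-4 + k) (D(k, P) = (k - 4)*(P - 1) = (-4 + k)*(-1 + P) = (-1 + P)*(-4 + k))
D(5, -(4 + g))*(73 + X(1/12)) = (4 - 1*5 - (-4)*(4 + 1) - (4 + 1)*5)*(73 + 1/12) = (4 - 5 - (-4)*5 - 1*5*5)*(73 + 1/12) = (4 - 5 - 4*(-5) - 5*5)*(877/12) = (4 - 5 + 20 - 25)*(877/12) = -6*877/12 = -877/2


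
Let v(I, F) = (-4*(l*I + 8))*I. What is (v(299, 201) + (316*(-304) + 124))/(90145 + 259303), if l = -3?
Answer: 120913/43681 ≈ 2.7681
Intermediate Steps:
v(I, F) = I*(-32 + 12*I) (v(I, F) = (-4*(-3*I + 8))*I = (-4*(8 - 3*I))*I = (-32 + 12*I)*I = I*(-32 + 12*I))
(v(299, 201) + (316*(-304) + 124))/(90145 + 259303) = (4*299*(-8 + 3*299) + (316*(-304) + 124))/(90145 + 259303) = (4*299*(-8 + 897) + (-96064 + 124))/349448 = (4*299*889 - 95940)*(1/349448) = (1063244 - 95940)*(1/349448) = 967304*(1/349448) = 120913/43681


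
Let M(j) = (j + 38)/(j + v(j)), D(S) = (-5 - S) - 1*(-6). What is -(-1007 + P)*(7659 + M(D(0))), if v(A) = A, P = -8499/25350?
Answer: 130718522931/16900 ≈ 7.7348e+6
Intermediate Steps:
P = -2833/8450 (P = -8499*1/25350 = -2833/8450 ≈ -0.33527)
D(S) = 1 - S (D(S) = (-5 - S) + 6 = 1 - S)
M(j) = (38 + j)/(2*j) (M(j) = (j + 38)/(j + j) = (38 + j)/((2*j)) = (38 + j)*(1/(2*j)) = (38 + j)/(2*j))
-(-1007 + P)*(7659 + M(D(0))) = -(-1007 - 2833/8450)*(7659 + (38 + (1 - 1*0))/(2*(1 - 1*0))) = -(-8511983)*(7659 + (38 + (1 + 0))/(2*(1 + 0)))/8450 = -(-8511983)*(7659 + (½)*(38 + 1)/1)/8450 = -(-8511983)*(7659 + (½)*1*39)/8450 = -(-8511983)*(7659 + 39/2)/8450 = -(-8511983)*15357/(8450*2) = -1*(-130718522931/16900) = 130718522931/16900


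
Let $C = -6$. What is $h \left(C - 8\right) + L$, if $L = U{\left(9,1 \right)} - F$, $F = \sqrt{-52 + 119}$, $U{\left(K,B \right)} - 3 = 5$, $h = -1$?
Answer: $22 - \sqrt{67} \approx 13.815$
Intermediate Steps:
$U{\left(K,B \right)} = 8$ ($U{\left(K,B \right)} = 3 + 5 = 8$)
$F = \sqrt{67} \approx 8.1853$
$L = 8 - \sqrt{67} \approx -0.18535$
$h \left(C - 8\right) + L = - (-6 - 8) + \left(8 - \sqrt{67}\right) = \left(-1\right) \left(-14\right) + \left(8 - \sqrt{67}\right) = 14 + \left(8 - \sqrt{67}\right) = 22 - \sqrt{67}$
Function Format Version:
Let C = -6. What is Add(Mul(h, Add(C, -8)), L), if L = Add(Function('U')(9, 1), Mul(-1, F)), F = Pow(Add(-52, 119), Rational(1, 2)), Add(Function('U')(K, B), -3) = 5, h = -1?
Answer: Add(22, Mul(-1, Pow(67, Rational(1, 2)))) ≈ 13.815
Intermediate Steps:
Function('U')(K, B) = 8 (Function('U')(K, B) = Add(3, 5) = 8)
F = Pow(67, Rational(1, 2)) ≈ 8.1853
L = Add(8, Mul(-1, Pow(67, Rational(1, 2)))) ≈ -0.18535
Add(Mul(h, Add(C, -8)), L) = Add(Mul(-1, Add(-6, -8)), Add(8, Mul(-1, Pow(67, Rational(1, 2))))) = Add(Mul(-1, -14), Add(8, Mul(-1, Pow(67, Rational(1, 2))))) = Add(14, Add(8, Mul(-1, Pow(67, Rational(1, 2))))) = Add(22, Mul(-1, Pow(67, Rational(1, 2))))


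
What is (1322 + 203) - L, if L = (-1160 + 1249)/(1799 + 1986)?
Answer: 5772036/3785 ≈ 1525.0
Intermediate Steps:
L = 89/3785 ≈ 0.023514
(1322 + 203) - L = (1322 + 203) - 1*89/3785 = 1525 - 89/3785 = 5772036/3785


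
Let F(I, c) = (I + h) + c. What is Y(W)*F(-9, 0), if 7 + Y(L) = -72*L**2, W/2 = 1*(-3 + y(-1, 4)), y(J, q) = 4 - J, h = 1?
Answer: 9272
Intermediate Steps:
F(I, c) = 1 + I + c (F(I, c) = (I + 1) + c = (1 + I) + c = 1 + I + c)
W = 4 (W = 2*(1*(-3 + (4 - 1*(-1)))) = 2*(1*(-3 + (4 + 1))) = 2*(1*(-3 + 5)) = 2*(1*2) = 2*2 = 4)
Y(L) = -7 - 72*L**2
Y(W)*F(-9, 0) = (-7 - 72*4**2)*(1 - 9 + 0) = (-7 - 72*16)*(-8) = (-7 - 1152)*(-8) = -1159*(-8) = 9272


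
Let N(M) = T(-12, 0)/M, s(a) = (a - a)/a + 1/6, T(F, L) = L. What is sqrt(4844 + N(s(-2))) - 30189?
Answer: -30189 + 2*sqrt(1211) ≈ -30119.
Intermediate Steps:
s(a) = 1/6 (s(a) = 0/a + 1*(1/6) = 0 + 1/6 = 1/6)
N(M) = 0 (N(M) = 0/M = 0)
sqrt(4844 + N(s(-2))) - 30189 = sqrt(4844 + 0) - 30189 = sqrt(4844) - 30189 = 2*sqrt(1211) - 30189 = -30189 + 2*sqrt(1211)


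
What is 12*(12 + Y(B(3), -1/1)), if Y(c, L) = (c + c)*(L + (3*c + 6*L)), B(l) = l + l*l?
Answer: 8496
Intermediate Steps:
B(l) = l + l²
Y(c, L) = 2*c*(3*c + 7*L) (Y(c, L) = (2*c)*(3*c + 7*L) = 2*c*(3*c + 7*L))
12*(12 + Y(B(3), -1/1)) = 12*(12 + 2*(3*(1 + 3))*(3*(3*(1 + 3)) + 7*(-1/1))) = 12*(12 + 2*(3*4)*(3*(3*4) + 7*(-1*1))) = 12*(12 + 2*12*(3*12 + 7*(-1))) = 12*(12 + 2*12*(36 - 7)) = 12*(12 + 2*12*29) = 12*(12 + 696) = 12*708 = 8496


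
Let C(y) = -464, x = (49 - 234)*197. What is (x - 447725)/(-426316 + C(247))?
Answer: 16139/14226 ≈ 1.1345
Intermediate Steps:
x = -36445 (x = -185*197 = -36445)
(x - 447725)/(-426316 + C(247)) = (-36445 - 447725)/(-426316 - 464) = -484170/(-426780) = -484170*(-1/426780) = 16139/14226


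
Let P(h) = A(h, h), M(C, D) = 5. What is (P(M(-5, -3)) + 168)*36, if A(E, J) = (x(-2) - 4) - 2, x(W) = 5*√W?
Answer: 5832 + 180*I*√2 ≈ 5832.0 + 254.56*I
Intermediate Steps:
A(E, J) = -6 + 5*I*√2 (A(E, J) = (5*√(-2) - 4) - 2 = (5*(I*√2) - 4) - 2 = (5*I*√2 - 4) - 2 = (-4 + 5*I*√2) - 2 = -6 + 5*I*√2)
P(h) = -6 + 5*I*√2
(P(M(-5, -3)) + 168)*36 = ((-6 + 5*I*√2) + 168)*36 = (162 + 5*I*√2)*36 = 5832 + 180*I*√2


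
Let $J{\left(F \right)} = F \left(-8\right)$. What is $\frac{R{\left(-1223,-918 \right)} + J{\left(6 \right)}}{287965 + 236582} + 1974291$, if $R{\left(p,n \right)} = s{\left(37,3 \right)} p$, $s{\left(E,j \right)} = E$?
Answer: $\frac{1035608375878}{524547} \approx 1.9743 \cdot 10^{6}$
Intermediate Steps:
$J{\left(F \right)} = - 8 F$
$R{\left(p,n \right)} = 37 p$
$\frac{R{\left(-1223,-918 \right)} + J{\left(6 \right)}}{287965 + 236582} + 1974291 = \frac{37 \left(-1223\right) - 48}{287965 + 236582} + 1974291 = \frac{-45251 - 48}{524547} + 1974291 = \left(-45299\right) \frac{1}{524547} + 1974291 = - \frac{45299}{524547} + 1974291 = \frac{1035608375878}{524547}$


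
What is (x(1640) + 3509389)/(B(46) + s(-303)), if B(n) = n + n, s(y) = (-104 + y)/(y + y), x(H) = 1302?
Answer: 2127478746/56159 ≈ 37883.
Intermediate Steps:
s(y) = (-104 + y)/(2*y) (s(y) = (-104 + y)/((2*y)) = (-104 + y)*(1/(2*y)) = (-104 + y)/(2*y))
B(n) = 2*n
(x(1640) + 3509389)/(B(46) + s(-303)) = (1302 + 3509389)/(2*46 + (½)*(-104 - 303)/(-303)) = 3510691/(92 + (½)*(-1/303)*(-407)) = 3510691/(92 + 407/606) = 3510691/(56159/606) = 3510691*(606/56159) = 2127478746/56159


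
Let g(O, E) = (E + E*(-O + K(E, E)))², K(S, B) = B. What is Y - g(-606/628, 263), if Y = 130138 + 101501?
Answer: -478770070228725/98596 ≈ -4.8559e+9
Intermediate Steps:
Y = 231639
g(O, E) = (E + E*(E - O))² (g(O, E) = (E + E*(-O + E))² = (E + E*(E - O))²)
Y - g(-606/628, 263) = 231639 - 263²*(1 + 263 - (-606)/628)² = 231639 - 69169*(1 + 263 - (-606)/628)² = 231639 - 69169*(1 + 263 - 1*(-303/314))² = 231639 - 69169*(1 + 263 + 303/314)² = 231639 - 69169*(83199/314)² = 231639 - 69169*6922073601/98596 = 231639 - 1*478792908907569/98596 = 231639 - 478792908907569/98596 = -478770070228725/98596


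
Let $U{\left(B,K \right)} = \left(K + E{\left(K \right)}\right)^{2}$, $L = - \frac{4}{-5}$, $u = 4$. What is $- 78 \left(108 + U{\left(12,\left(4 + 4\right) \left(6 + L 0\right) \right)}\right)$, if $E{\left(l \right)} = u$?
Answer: $-219336$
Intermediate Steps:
$L = \frac{4}{5}$ ($L = \left(-4\right) \left(- \frac{1}{5}\right) = \frac{4}{5} \approx 0.8$)
$E{\left(l \right)} = 4$
$U{\left(B,K \right)} = \left(4 + K\right)^{2}$ ($U{\left(B,K \right)} = \left(K + 4\right)^{2} = \left(4 + K\right)^{2}$)
$- 78 \left(108 + U{\left(12,\left(4 + 4\right) \left(6 + L 0\right) \right)}\right) = - 78 \left(108 + \left(4 + \left(4 + 4\right) \left(6 + \frac{4}{5} \cdot 0\right)\right)^{2}\right) = - 78 \left(108 + \left(4 + 8 \left(6 + 0\right)\right)^{2}\right) = - 78 \left(108 + \left(4 + 8 \cdot 6\right)^{2}\right) = - 78 \left(108 + \left(4 + 48\right)^{2}\right) = - 78 \left(108 + 52^{2}\right) = - 78 \left(108 + 2704\right) = \left(-78\right) 2812 = -219336$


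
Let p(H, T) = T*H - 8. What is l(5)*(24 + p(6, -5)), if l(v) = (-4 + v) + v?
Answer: -84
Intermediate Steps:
p(H, T) = -8 + H*T (p(H, T) = H*T - 8 = -8 + H*T)
l(v) = -4 + 2*v
l(5)*(24 + p(6, -5)) = (-4 + 2*5)*(24 + (-8 + 6*(-5))) = (-4 + 10)*(24 + (-8 - 30)) = 6*(24 - 38) = 6*(-14) = -84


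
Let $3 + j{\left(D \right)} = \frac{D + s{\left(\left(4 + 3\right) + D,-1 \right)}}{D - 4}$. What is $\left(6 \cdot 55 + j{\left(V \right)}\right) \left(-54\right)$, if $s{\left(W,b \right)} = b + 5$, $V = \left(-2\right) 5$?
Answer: $- \frac{123768}{7} \approx -17681.0$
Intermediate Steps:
$V = -10$
$s{\left(W,b \right)} = 5 + b$
$j{\left(D \right)} = -3 + \frac{4 + D}{-4 + D}$ ($j{\left(D \right)} = -3 + \frac{D + \left(5 - 1\right)}{D - 4} = -3 + \frac{D + 4}{-4 + D} = -3 + \frac{4 + D}{-4 + D}$)
$\left(6 \cdot 55 + j{\left(V \right)}\right) \left(-54\right) = \left(6 \cdot 55 + \frac{2 \left(8 - -10\right)}{-4 - 10}\right) \left(-54\right) = \left(330 + \frac{2 \left(8 + 10\right)}{-14}\right) \left(-54\right) = \left(330 + 2 \left(- \frac{1}{14}\right) 18\right) \left(-54\right) = \left(330 - \frac{18}{7}\right) \left(-54\right) = \frac{2292}{7} \left(-54\right) = - \frac{123768}{7}$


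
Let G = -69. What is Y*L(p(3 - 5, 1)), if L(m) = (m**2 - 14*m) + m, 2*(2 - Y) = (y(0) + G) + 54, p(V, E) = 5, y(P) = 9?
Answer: -200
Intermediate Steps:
Y = 5 (Y = 2 - ((9 - 69) + 54)/2 = 2 - (-60 + 54)/2 = 2 - 1/2*(-6) = 2 + 3 = 5)
L(m) = m**2 - 13*m
Y*L(p(3 - 5, 1)) = 5*(5*(-13 + 5)) = 5*(5*(-8)) = 5*(-40) = -200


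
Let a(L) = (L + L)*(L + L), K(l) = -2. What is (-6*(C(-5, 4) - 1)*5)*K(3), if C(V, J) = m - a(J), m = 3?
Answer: -3720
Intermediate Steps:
a(L) = 4*L² (a(L) = (2*L)*(2*L) = 4*L²)
C(V, J) = 3 - 4*J²
(-6*(C(-5, 4) - 1)*5)*K(3) = -6*((3 - 4*4²) - 1)*5*(-2) = -6*((3 - 4*16) - 1)*5*(-2) = -6*((3 - 64) - 1)*5*(-2) = -6*(-61 - 1)*5*(-2) = -(-372)*5*(-2) = -6*(-310)*(-2) = 1860*(-2) = -3720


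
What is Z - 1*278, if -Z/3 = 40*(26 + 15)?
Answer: -5198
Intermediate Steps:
Z = -4920 (Z = -120*(26 + 15) = -120*41 = -3*1640 = -4920)
Z - 1*278 = -4920 - 1*278 = -4920 - 278 = -5198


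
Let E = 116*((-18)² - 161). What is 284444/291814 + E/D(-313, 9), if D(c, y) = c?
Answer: -2714294070/45668891 ≈ -59.434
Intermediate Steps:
E = 18908 (E = 116*(324 - 161) = 116*163 = 18908)
284444/291814 + E/D(-313, 9) = 284444/291814 + 18908/(-313) = 284444*(1/291814) + 18908*(-1/313) = 142222/145907 - 18908/313 = -2714294070/45668891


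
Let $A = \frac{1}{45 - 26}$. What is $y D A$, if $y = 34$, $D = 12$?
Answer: $\frac{408}{19} \approx 21.474$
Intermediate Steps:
$A = \frac{1}{19} \approx 0.052632$
$y D A = 34 \cdot 12 \cdot \frac{1}{19} = 408 \cdot \frac{1}{19} = \frac{408}{19}$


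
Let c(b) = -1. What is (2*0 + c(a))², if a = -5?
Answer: 1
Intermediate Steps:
(2*0 + c(a))² = (2*0 - 1)² = (0 - 1)² = (-1)² = 1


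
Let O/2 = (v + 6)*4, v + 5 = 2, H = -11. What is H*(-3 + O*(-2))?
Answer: 561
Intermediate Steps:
v = -3 (v = -5 + 2 = -3)
O = 24 (O = 2*((-3 + 6)*4) = 2*(3*4) = 2*12 = 24)
H*(-3 + O*(-2)) = -11*(-3 + 24*(-2)) = -11*(-3 - 48) = -11*(-51) = 561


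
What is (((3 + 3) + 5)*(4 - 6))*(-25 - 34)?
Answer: 1298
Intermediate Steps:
(((3 + 3) + 5)*(4 - 6))*(-25 - 34) = ((6 + 5)*(-2))*(-59) = (11*(-2))*(-59) = -22*(-59) = 1298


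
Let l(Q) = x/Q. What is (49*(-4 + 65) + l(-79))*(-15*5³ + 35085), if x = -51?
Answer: 7843604220/79 ≈ 9.9286e+7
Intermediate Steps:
l(Q) = -51/Q
(49*(-4 + 65) + l(-79))*(-15*5³ + 35085) = (49*(-4 + 65) - 51/(-79))*(-15*5³ + 35085) = (49*61 - 51*(-1/79))*(-15*125 + 35085) = (2989 + 51/79)*(-1875 + 35085) = (236182/79)*33210 = 7843604220/79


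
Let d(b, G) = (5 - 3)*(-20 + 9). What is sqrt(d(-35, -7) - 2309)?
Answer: 3*I*sqrt(259) ≈ 48.28*I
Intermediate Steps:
d(b, G) = -22 (d(b, G) = 2*(-11) = -22)
sqrt(d(-35, -7) - 2309) = sqrt(-22 - 2309) = sqrt(-2331) = 3*I*sqrt(259)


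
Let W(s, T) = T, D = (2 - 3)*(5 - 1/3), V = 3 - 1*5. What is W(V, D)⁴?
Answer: 38416/81 ≈ 474.27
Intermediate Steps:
V = -2 (V = 3 - 5 = -2)
D = -14/3 (D = -(5 - 1*⅓) = -(5 - ⅓) = -1*14/3 = -14/3 ≈ -4.6667)
W(V, D)⁴ = (-14/3)⁴ = 38416/81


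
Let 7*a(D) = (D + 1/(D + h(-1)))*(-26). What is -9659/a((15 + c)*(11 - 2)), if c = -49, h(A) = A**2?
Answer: -226615/26666 ≈ -8.4983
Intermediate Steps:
a(D) = -26*D/7 - 26/(7*(1 + D)) (a(D) = ((D + 1/(D + (-1)**2))*(-26))/7 = ((D + 1/(D + 1))*(-26))/7 = ((D + 1/(1 + D))*(-26))/7 = (-26*D - 26/(1 + D))/7 = -26*D/7 - 26/(7*(1 + D)))
-9659/a((15 + c)*(11 - 2)) = -9659*7*(1 + (15 - 49)*(11 - 2))/(26*(-1 - (15 - 49)*(11 - 2) - ((15 - 49)*(11 - 2))**2)) = -9659*7*(1 - 34*9)/(26*(-1 - (-34)*9 - (-34*9)**2)) = -9659*7*(1 - 306)/(26*(-1 - 1*(-306) - 1*(-306)**2)) = -9659*(-2135/(26*(-1 + 306 - 1*93636))) = -9659*(-2135/(26*(-1 + 306 - 93636))) = -9659/((26/7)*(-1/305)*(-93331)) = -9659/346658/305 = -9659*305/346658 = -226615/26666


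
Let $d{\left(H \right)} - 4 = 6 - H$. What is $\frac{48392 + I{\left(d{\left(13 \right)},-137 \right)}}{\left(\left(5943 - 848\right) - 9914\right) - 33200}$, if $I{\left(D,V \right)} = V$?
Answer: $- \frac{16085}{12673} \approx -1.2692$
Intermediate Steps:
$d{\left(H \right)} = 10 - H$ ($d{\left(H \right)} = 4 - \left(-6 + H\right) = 10 - H$)
$\frac{48392 + I{\left(d{\left(13 \right)},-137 \right)}}{\left(\left(5943 - 848\right) - 9914\right) - 33200} = \frac{48392 - 137}{\left(\left(5943 - 848\right) - 9914\right) - 33200} = \frac{48255}{\left(5095 - 9914\right) - 33200} = \frac{48255}{-4819 - 33200} = \frac{48255}{-38019} = 48255 \left(- \frac{1}{38019}\right) = - \frac{16085}{12673}$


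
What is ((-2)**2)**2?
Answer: 16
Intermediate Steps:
((-2)**2)**2 = 4**2 = 16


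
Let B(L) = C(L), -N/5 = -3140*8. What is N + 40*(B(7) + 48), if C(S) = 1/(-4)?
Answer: 127510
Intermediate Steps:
N = 125600 (N = -(-15700)*8 = -5*(-25120) = 125600)
C(S) = -¼ (C(S) = 1*(-¼) = -¼)
B(L) = -¼
N + 40*(B(7) + 48) = 125600 + 40*(-¼ + 48) = 125600 + 40*(191/4) = 125600 + 1910 = 127510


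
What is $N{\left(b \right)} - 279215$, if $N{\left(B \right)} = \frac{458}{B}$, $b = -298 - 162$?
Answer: $- \frac{64219679}{230} \approx -2.7922 \cdot 10^{5}$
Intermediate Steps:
$b = -460$ ($b = -298 - 162 = -460$)
$N{\left(b \right)} - 279215 = \frac{458}{-460} - 279215 = 458 \left(- \frac{1}{460}\right) - 279215 = - \frac{229}{230} - 279215 = - \frac{64219679}{230}$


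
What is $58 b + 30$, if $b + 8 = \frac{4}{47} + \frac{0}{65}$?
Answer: $- \frac{20166}{47} \approx -429.06$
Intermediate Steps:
$b = - \frac{372}{47}$ ($b = -8 + \left(\frac{4}{47} + \frac{0}{65}\right) = -8 + \left(4 \cdot \frac{1}{47} + 0 \cdot \frac{1}{65}\right) = -8 + \left(\frac{4}{47} + 0\right) = -8 + \frac{4}{47} = - \frac{372}{47} \approx -7.9149$)
$58 b + 30 = 58 \left(- \frac{372}{47}\right) + 30 = - \frac{21576}{47} + 30 = - \frac{20166}{47}$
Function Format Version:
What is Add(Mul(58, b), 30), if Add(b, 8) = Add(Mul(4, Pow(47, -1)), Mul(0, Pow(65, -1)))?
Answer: Rational(-20166, 47) ≈ -429.06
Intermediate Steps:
b = Rational(-372, 47) (b = Add(-8, Add(Mul(4, Pow(47, -1)), Mul(0, Pow(65, -1)))) = Add(-8, Add(Mul(4, Rational(1, 47)), Mul(0, Rational(1, 65)))) = Add(-8, Add(Rational(4, 47), 0)) = Add(-8, Rational(4, 47)) = Rational(-372, 47) ≈ -7.9149)
Add(Mul(58, b), 30) = Add(Mul(58, Rational(-372, 47)), 30) = Add(Rational(-21576, 47), 30) = Rational(-20166, 47)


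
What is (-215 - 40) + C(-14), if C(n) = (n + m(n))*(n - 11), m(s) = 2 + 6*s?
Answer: 2145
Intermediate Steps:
C(n) = (-11 + n)*(2 + 7*n) (C(n) = (n + (2 + 6*n))*(n - 11) = (2 + 7*n)*(-11 + n) = (-11 + n)*(2 + 7*n))
(-215 - 40) + C(-14) = (-215 - 40) + (-22 - 75*(-14) + 7*(-14)²) = -255 + (-22 + 1050 + 7*196) = -255 + (-22 + 1050 + 1372) = -255 + 2400 = 2145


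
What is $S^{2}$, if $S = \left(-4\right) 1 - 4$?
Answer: $64$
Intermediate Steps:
$S = -8$ ($S = -4 - 4 = -8$)
$S^{2} = \left(-8\right)^{2} = 64$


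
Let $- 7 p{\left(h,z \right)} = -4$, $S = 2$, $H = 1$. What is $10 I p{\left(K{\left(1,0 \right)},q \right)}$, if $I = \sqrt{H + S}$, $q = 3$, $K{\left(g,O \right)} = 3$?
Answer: $\frac{40 \sqrt{3}}{7} \approx 9.8974$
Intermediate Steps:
$p{\left(h,z \right)} = \frac{4}{7}$ ($p{\left(h,z \right)} = \left(- \frac{1}{7}\right) \left(-4\right) = \frac{4}{7}$)
$I = \sqrt{3}$ ($I = \sqrt{1 + 2} = \sqrt{3} \approx 1.732$)
$10 I p{\left(K{\left(1,0 \right)},q \right)} = 10 \sqrt{3} \cdot \frac{4}{7} = \frac{40 \sqrt{3}}{7}$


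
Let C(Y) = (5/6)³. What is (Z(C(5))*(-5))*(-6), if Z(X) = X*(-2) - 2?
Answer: -1705/18 ≈ -94.722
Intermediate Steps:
C(Y) = 125/216 (C(Y) = (5*(⅙))³ = (⅚)³ = 125/216)
Z(X) = -2 - 2*X (Z(X) = -2*X - 2 = -2 - 2*X)
(Z(C(5))*(-5))*(-6) = ((-2 - 2*125/216)*(-5))*(-6) = ((-2 - 125/108)*(-5))*(-6) = -341/108*(-5)*(-6) = (1705/108)*(-6) = -1705/18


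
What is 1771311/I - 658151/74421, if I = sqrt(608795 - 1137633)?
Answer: -658151/74421 - 1771311*I*sqrt(528838)/528838 ≈ -8.8436 - 2435.8*I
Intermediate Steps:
I = I*sqrt(528838) (I = sqrt(-528838) = I*sqrt(528838) ≈ 727.21*I)
1771311/I - 658151/74421 = 1771311/((I*sqrt(528838))) - 658151/74421 = 1771311*(-I*sqrt(528838)/528838) - 658151*1/74421 = -1771311*I*sqrt(528838)/528838 - 658151/74421 = -658151/74421 - 1771311*I*sqrt(528838)/528838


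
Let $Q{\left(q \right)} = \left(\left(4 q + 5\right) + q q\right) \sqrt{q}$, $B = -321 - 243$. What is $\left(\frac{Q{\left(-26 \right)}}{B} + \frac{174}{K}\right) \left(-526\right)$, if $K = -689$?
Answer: $\frac{91524}{689} + \frac{151751 i \sqrt{26}}{282} \approx 132.84 + 2743.9 i$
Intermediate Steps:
$B = -564$ ($B = -321 - 243 = -564$)
$Q{\left(q \right)} = \sqrt{q} \left(5 + q^{2} + 4 q\right)$ ($Q{\left(q \right)} = \left(\left(5 + 4 q\right) + q^{2}\right) \sqrt{q} = \left(5 + q^{2} + 4 q\right) \sqrt{q} = \sqrt{q} \left(5 + q^{2} + 4 q\right)$)
$\left(\frac{Q{\left(-26 \right)}}{B} + \frac{174}{K}\right) \left(-526\right) = \left(\frac{\sqrt{-26} \left(5 + \left(-26\right)^{2} + 4 \left(-26\right)\right)}{-564} + \frac{174}{-689}\right) \left(-526\right) = \left(i \sqrt{26} \left(5 + 676 - 104\right) \left(- \frac{1}{564}\right) + 174 \left(- \frac{1}{689}\right)\right) \left(-526\right) = \left(i \sqrt{26} \cdot 577 \left(- \frac{1}{564}\right) - \frac{174}{689}\right) \left(-526\right) = \left(577 i \sqrt{26} \left(- \frac{1}{564}\right) - \frac{174}{689}\right) \left(-526\right) = \left(- \frac{577 i \sqrt{26}}{564} - \frac{174}{689}\right) \left(-526\right) = \left(- \frac{174}{689} - \frac{577 i \sqrt{26}}{564}\right) \left(-526\right) = \frac{91524}{689} + \frac{151751 i \sqrt{26}}{282}$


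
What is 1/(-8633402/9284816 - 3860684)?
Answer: -4642408/17922874603773 ≈ -2.5902e-7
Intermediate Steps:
1/(-8633402/9284816 - 3860684) = 1/(-8633402*1/9284816 - 3860684) = 1/(-4316701/4642408 - 3860684) = 1/(-17922874603773/4642408) = -4642408/17922874603773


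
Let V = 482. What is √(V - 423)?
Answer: √59 ≈ 7.6811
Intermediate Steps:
√(V - 423) = √(482 - 423) = √59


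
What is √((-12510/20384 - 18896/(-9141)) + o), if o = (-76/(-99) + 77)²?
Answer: √602747343384270253/9981972 ≈ 77.777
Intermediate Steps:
o = 59274601/9801 (o = (-76*(-1/99) + 77)² = (76/99 + 77)² = (7699/99)² = 59274601/9801 ≈ 6047.8)
√((-12510/20384 - 18896/(-9141)) + o) = √((-12510/20384 - 18896/(-9141)) + 59274601/9801) = √((-12510*1/20384 - 18896*(-1/9141)) + 59274601/9801) = √((-6255/10192 + 18896/9141) + 59274601/9801) = √(135411077/93165072 + 59274601/9801) = √(167383322239453/27670026384) = √602747343384270253/9981972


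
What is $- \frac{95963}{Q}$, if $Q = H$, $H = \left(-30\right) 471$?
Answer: $\frac{95963}{14130} \approx 6.7914$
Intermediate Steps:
$H = -14130$
$Q = -14130$
$- \frac{95963}{Q} = - \frac{95963}{-14130} = \left(-95963\right) \left(- \frac{1}{14130}\right) = \frac{95963}{14130}$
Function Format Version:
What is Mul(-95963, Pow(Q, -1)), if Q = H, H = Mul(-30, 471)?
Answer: Rational(95963, 14130) ≈ 6.7914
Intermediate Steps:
H = -14130
Q = -14130
Mul(-95963, Pow(Q, -1)) = Mul(-95963, Pow(-14130, -1)) = Mul(-95963, Rational(-1, 14130)) = Rational(95963, 14130)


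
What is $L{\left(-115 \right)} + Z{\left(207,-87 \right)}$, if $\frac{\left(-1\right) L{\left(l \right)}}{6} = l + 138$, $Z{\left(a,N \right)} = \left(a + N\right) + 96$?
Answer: $78$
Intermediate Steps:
$Z{\left(a,N \right)} = 96 + N + a$ ($Z{\left(a,N \right)} = \left(N + a\right) + 96 = 96 + N + a$)
$L{\left(l \right)} = -828 - 6 l$ ($L{\left(l \right)} = - 6 \left(l + 138\right) = - 6 \left(138 + l\right) = -828 - 6 l$)
$L{\left(-115 \right)} + Z{\left(207,-87 \right)} = \left(-828 - -690\right) + \left(96 - 87 + 207\right) = \left(-828 + 690\right) + 216 = -138 + 216 = 78$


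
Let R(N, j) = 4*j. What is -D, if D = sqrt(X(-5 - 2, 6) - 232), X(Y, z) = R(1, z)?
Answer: -4*I*sqrt(13) ≈ -14.422*I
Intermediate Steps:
X(Y, z) = 4*z
D = 4*I*sqrt(13) (D = sqrt(4*6 - 232) = sqrt(24 - 232) = sqrt(-208) = 4*I*sqrt(13) ≈ 14.422*I)
-D = -4*I*sqrt(13)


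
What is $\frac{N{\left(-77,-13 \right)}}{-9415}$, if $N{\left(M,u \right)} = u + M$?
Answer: $\frac{18}{1883} \approx 0.0095592$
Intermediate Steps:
$N{\left(M,u \right)} = M + u$
$\frac{N{\left(-77,-13 \right)}}{-9415} = \frac{-77 - 13}{-9415} = \left(-90\right) \left(- \frac{1}{9415}\right) = \frac{18}{1883}$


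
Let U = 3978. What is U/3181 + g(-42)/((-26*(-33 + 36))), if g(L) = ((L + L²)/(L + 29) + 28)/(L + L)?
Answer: 23893595/19353204 ≈ 1.2346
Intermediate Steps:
g(L) = (28 + (L + L²)/(29 + L))/(2*L) (g(L) = ((L + L²)/(29 + L) + 28)/((2*L)) = ((L + L²)/(29 + L) + 28)*(1/(2*L)) = (28 + (L + L²)/(29 + L))*(1/(2*L)) = (28 + (L + L²)/(29 + L))/(2*L))
U/3181 + g(-42)/((-26*(-33 + 36))) = 3978/3181 + ((½)*(812 + (-42)² + 29*(-42))/(-42*(29 - 42)))/((-26*(-33 + 36))) = 3978*(1/3181) + ((½)*(-1/42)*(812 + 1764 - 1218)/(-13))/((-26*3)) = 3978/3181 + ((½)*(-1/42)*(-1/13)*1358)/(-78) = 3978/3181 + (97/78)*(-1/78) = 3978/3181 - 97/6084 = 23893595/19353204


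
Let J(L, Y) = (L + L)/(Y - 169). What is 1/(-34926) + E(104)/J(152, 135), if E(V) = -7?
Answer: 2078021/2654376 ≈ 0.78287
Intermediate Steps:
J(L, Y) = 2*L/(-169 + Y) (J(L, Y) = (2*L)/(-169 + Y) = 2*L/(-169 + Y))
1/(-34926) + E(104)/J(152, 135) = 1/(-34926) - 7/(2*152/(-169 + 135)) = -1/34926 - 7/(2*152/(-34)) = -1/34926 - 7/(2*152*(-1/34)) = -1/34926 - 7/(-152/17) = -1/34926 - 7*(-17/152) = -1/34926 + 119/152 = 2078021/2654376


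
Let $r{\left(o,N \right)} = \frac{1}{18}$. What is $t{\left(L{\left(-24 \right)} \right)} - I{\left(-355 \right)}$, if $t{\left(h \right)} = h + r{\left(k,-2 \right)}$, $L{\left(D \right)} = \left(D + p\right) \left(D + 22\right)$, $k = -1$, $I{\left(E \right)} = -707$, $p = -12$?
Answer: $\frac{14023}{18} \approx 779.06$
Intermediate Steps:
$r{\left(o,N \right)} = \frac{1}{18}$
$L{\left(D \right)} = \left(-12 + D\right) \left(22 + D\right)$ ($L{\left(D \right)} = \left(D - 12\right) \left(D + 22\right) = \left(-12 + D\right) \left(22 + D\right)$)
$t{\left(h \right)} = \frac{1}{18} + h$ ($t{\left(h \right)} = h + \frac{1}{18} = \frac{1}{18} + h$)
$t{\left(L{\left(-24 \right)} \right)} - I{\left(-355 \right)} = \left(\frac{1}{18} + \left(-264 + \left(-24\right)^{2} + 10 \left(-24\right)\right)\right) - -707 = \left(\frac{1}{18} - -72\right) + 707 = \left(\frac{1}{18} + 72\right) + 707 = \frac{1297}{18} + 707 = \frac{14023}{18}$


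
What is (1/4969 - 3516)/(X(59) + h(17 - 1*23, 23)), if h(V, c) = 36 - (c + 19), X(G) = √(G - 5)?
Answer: -17471003/14907 - 17471003*√6/29814 ≈ -2607.4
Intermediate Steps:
X(G) = √(-5 + G)
h(V, c) = 17 - c (h(V, c) = 36 - (19 + c) = 36 + (-19 - c) = 17 - c)
(1/4969 - 3516)/(X(59) + h(17 - 1*23, 23)) = (1/4969 - 3516)/(√(-5 + 59) + (17 - 1*23)) = (1/4969 - 3516)/(√54 + (17 - 23)) = -17471003/(4969*(3*√6 - 6)) = -17471003/(4969*(-6 + 3*√6))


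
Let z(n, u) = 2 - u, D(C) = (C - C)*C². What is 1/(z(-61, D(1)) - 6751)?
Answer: -1/6749 ≈ -0.00014817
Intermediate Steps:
D(C) = 0 (D(C) = 0*C² = 0)
1/(z(-61, D(1)) - 6751) = 1/((2 - 1*0) - 6751) = 1/((2 + 0) - 6751) = 1/(2 - 6751) = 1/(-6749) = -1/6749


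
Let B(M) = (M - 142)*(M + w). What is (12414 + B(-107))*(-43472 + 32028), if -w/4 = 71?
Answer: -1256242212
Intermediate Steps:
w = -284 (w = -4*71 = -284)
B(M) = (-284 + M)*(-142 + M) (B(M) = (M - 142)*(M - 284) = (-142 + M)*(-284 + M) = (-284 + M)*(-142 + M))
(12414 + B(-107))*(-43472 + 32028) = (12414 + (40328 + (-107)**2 - 426*(-107)))*(-43472 + 32028) = (12414 + (40328 + 11449 + 45582))*(-11444) = (12414 + 97359)*(-11444) = 109773*(-11444) = -1256242212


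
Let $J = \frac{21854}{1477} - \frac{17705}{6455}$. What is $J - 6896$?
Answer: $- \frac{1875193945}{272401} \approx -6883.9$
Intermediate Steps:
$J = \frac{3283351}{272401}$ ($J = 21854 \cdot \frac{1}{1477} - \frac{3541}{1291} = \frac{3122}{211} - \frac{3541}{1291} = \frac{3283351}{272401} \approx 12.053$)
$J - 6896 = \frac{3283351}{272401} - 6896 = - \frac{1875193945}{272401}$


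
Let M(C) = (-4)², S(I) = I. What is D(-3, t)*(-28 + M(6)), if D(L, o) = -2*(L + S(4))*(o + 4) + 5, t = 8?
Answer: 228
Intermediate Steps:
M(C) = 16
D(L, o) = 5 - 2*(4 + L)*(4 + o) (D(L, o) = -2*(L + 4)*(o + 4) + 5 = -2*(4 + L)*(4 + o) + 5 = 5 - 2*(4 + L)*(4 + o))
D(-3, t)*(-28 + M(6)) = (-27 - 8*(-3) - 8*8 - 2*(-3)*8)*(-28 + 16) = (-27 + 24 - 64 + 48)*(-12) = -19*(-12) = 228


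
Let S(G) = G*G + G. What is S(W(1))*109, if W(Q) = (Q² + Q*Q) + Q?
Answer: 1308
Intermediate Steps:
W(Q) = Q + 2*Q² (W(Q) = (Q² + Q²) + Q = 2*Q² + Q = Q + 2*Q²)
S(G) = G + G² (S(G) = G² + G = G + G²)
S(W(1))*109 = ((1*(1 + 2*1))*(1 + 1*(1 + 2*1)))*109 = ((1*(1 + 2))*(1 + 1*(1 + 2)))*109 = ((1*3)*(1 + 1*3))*109 = (3*(1 + 3))*109 = (3*4)*109 = 12*109 = 1308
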